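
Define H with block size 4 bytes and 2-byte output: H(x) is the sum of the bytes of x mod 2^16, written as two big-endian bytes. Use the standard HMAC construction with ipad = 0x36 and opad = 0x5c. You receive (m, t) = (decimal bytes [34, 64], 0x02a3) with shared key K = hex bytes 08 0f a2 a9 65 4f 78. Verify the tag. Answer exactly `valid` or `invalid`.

Key hex bytes 08 0f a2 a9 65 4f 78 is 7 bytes > B = 4, so hash it first: H(key) = 02 8e, then zero-pad to 4 bytes: K' = 02 8e 00 00.
K' ⊕ ipad = 34 b8 36 36; K' ⊕ opad = 5e d2 5c 5c.
Inner hash: sum = 52+184+54+54+34+64 = 442 → 01 ba.
Outer hash (recomputed tag): sum = 94+210+92+92+1+186 = 675 → 02 a3.
Recomputed tag = 02a3; claimed = 02a3 → match.

valid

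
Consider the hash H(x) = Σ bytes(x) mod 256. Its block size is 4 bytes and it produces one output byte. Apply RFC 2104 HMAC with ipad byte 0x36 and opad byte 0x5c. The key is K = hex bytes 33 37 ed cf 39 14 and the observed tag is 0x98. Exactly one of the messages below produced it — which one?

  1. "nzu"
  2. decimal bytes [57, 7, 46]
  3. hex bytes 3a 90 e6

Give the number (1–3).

2

Key hex bytes 33 37 ed cf 39 14 is 6 bytes > B = 4, so hash it first: H(key) = 73, then zero-pad to 4 bytes: K' = 73 00 00 00.
K' ⊕ ipad = 45 36 36 36; K' ⊕ opad = 2f 5c 5c 5c.
m1: inner = H(45 36 36 36 6e 7a 75) = 44; tag = H(2f 5c 5c 5c 44) = 87
m2: inner = H(45 36 36 36 39 07 2e) = 55; tag = H(2f 5c 5c 5c 55) = 98 ← matches
m3: inner = H(45 36 36 36 3a 90 e6) = 97; tag = H(2f 5c 5c 5c 97) = da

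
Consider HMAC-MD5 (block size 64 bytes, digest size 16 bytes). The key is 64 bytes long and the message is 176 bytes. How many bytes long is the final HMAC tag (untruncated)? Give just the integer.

16

The tag is one MD5 digest: 16 bytes.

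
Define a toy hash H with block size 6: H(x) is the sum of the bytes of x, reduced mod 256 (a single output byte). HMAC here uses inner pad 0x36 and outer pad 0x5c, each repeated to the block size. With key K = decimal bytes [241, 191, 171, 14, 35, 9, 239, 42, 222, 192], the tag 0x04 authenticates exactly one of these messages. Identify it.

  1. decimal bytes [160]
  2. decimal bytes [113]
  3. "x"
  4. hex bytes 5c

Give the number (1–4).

Key decimal bytes [241, 191, 171, 14, 35, 9, 239, 42, 222, 192] = f1 bf ab 0e 23 09 ef 2a de c0 is 10 bytes > B = 6, so hash it first: H(key) = 4c, then zero-pad to 6 bytes: K' = 4c 00 00 00 00 00.
K' ⊕ ipad = 7a 36 36 36 36 36; K' ⊕ opad = 10 5c 5c 5c 5c 5c.
m1: inner = H(7a 36 36 36 36 36 a0) = 28; tag = H(10 5c 5c 5c 5c 5c 28) = 04 ← matches
m2: inner = H(7a 36 36 36 36 36 71) = f9; tag = H(10 5c 5c 5c 5c 5c f9) = d5
m3: inner = H(7a 36 36 36 36 36 78) = 00; tag = H(10 5c 5c 5c 5c 5c 00) = dc
m4: inner = H(7a 36 36 36 36 36 5c) = e4; tag = H(10 5c 5c 5c 5c 5c e4) = c0

1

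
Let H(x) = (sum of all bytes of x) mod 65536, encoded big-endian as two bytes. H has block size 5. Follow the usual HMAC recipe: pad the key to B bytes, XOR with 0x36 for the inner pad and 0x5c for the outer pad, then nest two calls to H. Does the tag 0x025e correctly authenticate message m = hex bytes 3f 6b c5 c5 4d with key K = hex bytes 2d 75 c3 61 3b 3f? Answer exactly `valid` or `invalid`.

Key hex bytes 2d 75 c3 61 3b 3f is 6 bytes > B = 5, so hash it first: H(key) = 02 40, then zero-pad to 5 bytes: K' = 02 40 00 00 00.
K' ⊕ ipad = 34 76 36 36 36; K' ⊕ opad = 5e 1c 5c 5c 5c.
Inner hash: sum = 52+118+54+54+54+63+107+197+197+77 = 973 → 03 cd.
Outer hash (recomputed tag): sum = 94+28+92+92+92+3+205 = 606 → 02 5e.
Recomputed tag = 025e; claimed = 025e → match.

valid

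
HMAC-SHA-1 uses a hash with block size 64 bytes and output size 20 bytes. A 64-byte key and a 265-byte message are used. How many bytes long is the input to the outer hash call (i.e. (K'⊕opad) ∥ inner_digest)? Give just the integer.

Key is 64 ≤ 64 bytes, zero-padded: |K'| = 64.
Outer input = (K'⊕opad) ∥ H(inner) → 64 + 20 = 84 bytes.

84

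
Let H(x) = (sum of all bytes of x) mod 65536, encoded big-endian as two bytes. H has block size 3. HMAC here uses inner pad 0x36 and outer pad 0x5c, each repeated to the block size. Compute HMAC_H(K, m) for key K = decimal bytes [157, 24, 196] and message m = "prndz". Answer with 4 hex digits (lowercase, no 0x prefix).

0299

Key decimal bytes [157, 24, 196] = 9d 18 c4 is exactly B = 3 bytes: K' = 9d 18 c4.
K' ⊕ ipad = ab 2e f2.  K' ⊕ opad = c1 44 98.
Inner input = (K'⊕ipad) ∥ m = ab 2e f2 ∥ 70 72 6e 64 7a.
Inner hash: sum = 171+46+242+112+114+110+100+122 = 1017 → 03 f9.
Outer input = (K'⊕opad) ∥ inner = c1 44 98 ∥ 03 f9.
Outer hash (tag): sum = 193+68+152+3+249 = 665 → 02 99.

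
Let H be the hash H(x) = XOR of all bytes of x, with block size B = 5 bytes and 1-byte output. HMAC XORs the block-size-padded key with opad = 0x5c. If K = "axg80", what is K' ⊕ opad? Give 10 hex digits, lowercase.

3d243b646c

Key "axg80" = 61 78 67 38 30 is exactly B = 5 bytes: K' = 61 78 67 38 30.
XOR each byte with 0x5c: 61⊕5c=3d, 78⊕5c=24, 67⊕5c=3b, 38⊕5c=64, 30⊕5c=6c.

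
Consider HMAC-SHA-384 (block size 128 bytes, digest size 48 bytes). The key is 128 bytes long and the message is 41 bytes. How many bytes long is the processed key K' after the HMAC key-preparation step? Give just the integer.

128

Key is 128 ≤ 128 bytes, zero-padded: |K'| = 128.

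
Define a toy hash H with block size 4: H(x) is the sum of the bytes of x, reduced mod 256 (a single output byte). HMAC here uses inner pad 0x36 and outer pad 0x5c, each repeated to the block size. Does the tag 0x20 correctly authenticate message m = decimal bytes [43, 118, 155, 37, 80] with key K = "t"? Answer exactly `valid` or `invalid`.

Key "t" = 74 is 1 byte ≤ B = 4; zero-pad to 4 bytes: K' = 74 00 00 00.
K' ⊕ ipad = 42 36 36 36; K' ⊕ opad = 28 5c 5c 5c.
Inner hash: sum = 66+54+54+54+43+118+155+37+80 = 661; mod 256 = 149 → 95.
Outer hash (recomputed tag): sum = 40+92+92+92+149 = 465; mod 256 = 209 → d1.
Recomputed tag = d1; claimed = 20 → mismatch.

invalid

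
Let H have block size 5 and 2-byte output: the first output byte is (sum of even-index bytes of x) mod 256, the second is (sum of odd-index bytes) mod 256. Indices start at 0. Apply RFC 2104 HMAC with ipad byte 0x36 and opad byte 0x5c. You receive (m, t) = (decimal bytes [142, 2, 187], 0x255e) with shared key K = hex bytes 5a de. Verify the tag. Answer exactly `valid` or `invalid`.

Key hex bytes 5a de is 2 bytes ≤ B = 5; zero-pad to 5 bytes: K' = 5a de 00 00 00.
K' ⊕ ipad = 6c e8 36 36 36; K' ⊕ opad = 06 82 5c 5c 5c.
Inner hash: even-index sum = 218 mod 256 = 218; odd-index sum = 615 mod 256 = 103 → da 67.
Outer hash (recomputed tag): even-index sum = 293 mod 256 = 37; odd-index sum = 440 mod 256 = 184 → 25 b8.
Recomputed tag = 25b8; claimed = 255e → mismatch.

invalid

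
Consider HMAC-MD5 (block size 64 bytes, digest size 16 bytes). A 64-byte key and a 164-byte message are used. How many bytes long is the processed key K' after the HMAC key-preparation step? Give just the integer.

64

Key is 64 ≤ 64 bytes, zero-padded: |K'| = 64.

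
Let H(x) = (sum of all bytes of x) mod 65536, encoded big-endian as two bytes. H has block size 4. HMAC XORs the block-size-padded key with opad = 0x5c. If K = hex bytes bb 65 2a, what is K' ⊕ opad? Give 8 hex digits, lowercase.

e739765c

Key hex bytes bb 65 2a is 3 bytes ≤ B = 4; zero-pad to 4 bytes: K' = bb 65 2a 00.
XOR each byte with 0x5c: bb⊕5c=e7, 65⊕5c=39, 2a⊕5c=76, 00⊕5c=5c.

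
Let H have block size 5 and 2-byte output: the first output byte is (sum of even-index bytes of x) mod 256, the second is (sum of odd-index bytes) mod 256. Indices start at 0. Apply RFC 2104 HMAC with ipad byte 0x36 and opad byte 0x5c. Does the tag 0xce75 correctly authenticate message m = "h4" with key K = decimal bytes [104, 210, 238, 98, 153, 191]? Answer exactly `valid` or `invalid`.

Key decimal bytes [104, 210, 238, 98, 153, 191] = 68 d2 ee 62 99 bf is 6 bytes > B = 5, so hash it first: H(key) = ef f3, then zero-pad to 5 bytes: K' = ef f3 00 00 00.
K' ⊕ ipad = d9 c5 36 36 36; K' ⊕ opad = b3 af 5c 5c 5c.
Inner hash: even-index sum = 377 mod 256 = 121; odd-index sum = 355 mod 256 = 99 → 79 63.
Outer hash (recomputed tag): even-index sum = 462 mod 256 = 206; odd-index sum = 388 mod 256 = 132 → ce 84.
Recomputed tag = ce84; claimed = ce75 → mismatch.

invalid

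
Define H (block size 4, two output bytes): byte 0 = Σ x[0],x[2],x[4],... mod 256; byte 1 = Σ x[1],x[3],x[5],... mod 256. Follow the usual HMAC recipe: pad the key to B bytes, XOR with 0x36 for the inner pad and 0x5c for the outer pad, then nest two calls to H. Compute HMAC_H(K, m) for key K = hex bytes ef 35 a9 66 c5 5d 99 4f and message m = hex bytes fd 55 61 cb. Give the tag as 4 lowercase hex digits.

Key hex bytes ef 35 a9 66 c5 5d 99 4f is 8 bytes > B = 4, so hash it first: H(key) = f6 47, then zero-pad to 4 bytes: K' = f6 47 00 00.
K' ⊕ ipad = c0 71 36 36.  K' ⊕ opad = aa 1b 5c 5c.
Inner input = (K'⊕ipad) ∥ m = c0 71 36 36 ∥ fd 55 61 cb.
Inner hash: even-index sum = 596 mod 256 = 84; odd-index sum = 455 mod 256 = 199 → 54 c7.
Outer input = (K'⊕opad) ∥ inner = aa 1b 5c 5c ∥ 54 c7.
Outer hash (tag): even-index sum = 346 mod 256 = 90; odd-index sum = 318 mod 256 = 62 → 5a 3e.

5a3e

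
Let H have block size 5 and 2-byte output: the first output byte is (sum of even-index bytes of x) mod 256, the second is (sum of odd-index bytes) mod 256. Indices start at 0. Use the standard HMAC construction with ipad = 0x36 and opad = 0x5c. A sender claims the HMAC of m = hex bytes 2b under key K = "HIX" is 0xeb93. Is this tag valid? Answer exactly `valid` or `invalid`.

invalid

Key "HIX" = 48 49 58 is 3 bytes ≤ B = 5; zero-pad to 5 bytes: K' = 48 49 58 00 00.
K' ⊕ ipad = 7e 7f 6e 36 36; K' ⊕ opad = 14 15 04 5c 5c.
Inner hash: even-index sum = 290 mod 256 = 34; odd-index sum = 224 mod 256 = 224 → 22 e0.
Outer hash (recomputed tag): even-index sum = 340 mod 256 = 84; odd-index sum = 147 mod 256 = 147 → 54 93.
Recomputed tag = 5493; claimed = eb93 → mismatch.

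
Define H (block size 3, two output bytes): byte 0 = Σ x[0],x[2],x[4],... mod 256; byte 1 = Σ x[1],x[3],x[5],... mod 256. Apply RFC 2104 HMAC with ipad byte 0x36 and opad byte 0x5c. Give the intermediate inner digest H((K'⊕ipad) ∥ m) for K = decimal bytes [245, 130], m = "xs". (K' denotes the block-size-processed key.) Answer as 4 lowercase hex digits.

6c2c

Key decimal bytes [245, 130] = f5 82 is 2 bytes ≤ B = 3; zero-pad to 3 bytes: K' = f5 82 00.
K' ⊕ ipad = c3 b4 36.
Inner input = c3 b4 36 ∥ 78 73.
Inner hash: even-index sum = 364 mod 256 = 108; odd-index sum = 300 mod 256 = 44 → 6c 2c.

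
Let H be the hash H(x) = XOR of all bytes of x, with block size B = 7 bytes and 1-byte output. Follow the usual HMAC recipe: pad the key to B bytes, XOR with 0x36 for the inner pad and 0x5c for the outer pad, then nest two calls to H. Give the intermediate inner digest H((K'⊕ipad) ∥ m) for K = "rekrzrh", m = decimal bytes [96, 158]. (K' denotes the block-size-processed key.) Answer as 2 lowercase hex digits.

a6

Key "rekrzrh" = 72 65 6b 72 7a 72 68 is exactly B = 7 bytes: K' = 72 65 6b 72 7a 72 68.
K' ⊕ ipad = 44 53 5d 44 4c 44 5e.
Inner input = 44 53 5d 44 4c 44 5e ∥ 60 9e.
Inner hash: XOR 44⊕53⊕5d⊕44⊕4c⊕44⊕5e⊕60⊕9e = a6.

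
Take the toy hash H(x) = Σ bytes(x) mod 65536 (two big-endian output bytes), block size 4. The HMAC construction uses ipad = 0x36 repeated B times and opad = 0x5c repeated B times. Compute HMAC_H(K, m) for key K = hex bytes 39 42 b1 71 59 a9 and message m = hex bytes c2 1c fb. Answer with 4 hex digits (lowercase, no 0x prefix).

Key hex bytes 39 42 b1 71 59 a9 is 6 bytes > B = 4, so hash it first: H(key) = 02 9f, then zero-pad to 4 bytes: K' = 02 9f 00 00.
K' ⊕ ipad = 34 a9 36 36.  K' ⊕ opad = 5e c3 5c 5c.
Inner input = (K'⊕ipad) ∥ m = 34 a9 36 36 ∥ c2 1c fb.
Inner hash: sum = 52+169+54+54+194+28+251 = 802 → 03 22.
Outer input = (K'⊕opad) ∥ inner = 5e c3 5c 5c ∥ 03 22.
Outer hash (tag): sum = 94+195+92+92+3+34 = 510 → 01 fe.

01fe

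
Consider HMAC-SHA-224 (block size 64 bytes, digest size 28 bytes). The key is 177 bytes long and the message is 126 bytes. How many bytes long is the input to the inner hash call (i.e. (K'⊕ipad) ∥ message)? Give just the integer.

Key is 177 > 64 bytes, so it is hashed to 28 bytes then zero-padded to 64: |K'| = 64.
Inner input = (K'⊕ipad) ∥ m → 64 + 126 = 190 bytes.

190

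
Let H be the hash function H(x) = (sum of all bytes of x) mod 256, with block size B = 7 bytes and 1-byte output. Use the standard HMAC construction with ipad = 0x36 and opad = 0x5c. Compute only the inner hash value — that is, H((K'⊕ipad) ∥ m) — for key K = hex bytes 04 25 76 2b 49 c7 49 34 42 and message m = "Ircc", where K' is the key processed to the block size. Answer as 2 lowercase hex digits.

Key hex bytes 04 25 76 2b 49 c7 49 34 42 is 9 bytes > B = 7, so hash it first: H(key) = 99, then zero-pad to 7 bytes: K' = 99 00 00 00 00 00 00.
K' ⊕ ipad = af 36 36 36 36 36 36.
Inner input = af 36 36 36 36 36 36 ∥ 49 72 63 63.
Inner hash: sum = 175+54+54+54+54+54+54+73+114+99+99 = 884; mod 256 = 116 → 74.

74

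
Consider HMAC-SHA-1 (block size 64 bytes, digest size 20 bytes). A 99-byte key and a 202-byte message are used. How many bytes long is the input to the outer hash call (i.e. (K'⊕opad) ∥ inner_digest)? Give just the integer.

84

Key is 99 > 64 bytes, so it is hashed to 20 bytes then zero-padded to 64: |K'| = 64.
Outer input = (K'⊕opad) ∥ H(inner) → 64 + 20 = 84 bytes.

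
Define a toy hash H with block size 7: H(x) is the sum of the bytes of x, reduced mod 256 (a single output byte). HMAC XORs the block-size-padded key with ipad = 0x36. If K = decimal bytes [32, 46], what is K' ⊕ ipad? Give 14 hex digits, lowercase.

Key decimal bytes [32, 46] = 20 2e is 2 bytes ≤ B = 7; zero-pad to 7 bytes: K' = 20 2e 00 00 00 00 00.
XOR each byte with 0x36: 20⊕36=16, 2e⊕36=18, 00⊕36=36, 00⊕36=36, 00⊕36=36, 00⊕36=36, 00⊕36=36.

16183636363636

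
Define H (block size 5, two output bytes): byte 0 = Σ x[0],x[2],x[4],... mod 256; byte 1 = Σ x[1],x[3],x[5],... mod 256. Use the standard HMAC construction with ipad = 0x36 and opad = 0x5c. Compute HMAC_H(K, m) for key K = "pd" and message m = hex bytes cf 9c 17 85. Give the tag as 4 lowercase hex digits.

5267

Key "pd" = 70 64 is 2 bytes ≤ B = 5; zero-pad to 5 bytes: K' = 70 64 00 00 00.
K' ⊕ ipad = 46 52 36 36 36.  K' ⊕ opad = 2c 38 5c 5c 5c.
Inner input = (K'⊕ipad) ∥ m = 46 52 36 36 36 ∥ cf 9c 17 85.
Inner hash: even-index sum = 467 mod 256 = 211; odd-index sum = 366 mod 256 = 110 → d3 6e.
Outer input = (K'⊕opad) ∥ inner = 2c 38 5c 5c 5c ∥ d3 6e.
Outer hash (tag): even-index sum = 338 mod 256 = 82; odd-index sum = 359 mod 256 = 103 → 52 67.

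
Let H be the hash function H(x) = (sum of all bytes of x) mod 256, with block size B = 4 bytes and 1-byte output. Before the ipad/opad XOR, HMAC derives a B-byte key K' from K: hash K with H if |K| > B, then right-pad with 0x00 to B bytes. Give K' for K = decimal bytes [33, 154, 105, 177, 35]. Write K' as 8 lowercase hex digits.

|K| = 5 > B = 4, so first hash the key.
H(K): sum = 33+154+105+177+35 = 504; mod 256 = 248 → f8.
Zero-pad H(K) = f8 to 4 bytes: K' = f8 00 00 00.

f8000000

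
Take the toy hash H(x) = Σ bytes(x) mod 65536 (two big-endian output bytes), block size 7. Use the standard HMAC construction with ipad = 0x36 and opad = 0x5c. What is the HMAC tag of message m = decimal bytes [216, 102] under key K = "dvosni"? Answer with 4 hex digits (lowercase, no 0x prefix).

Key "dvosni" = 64 76 6f 73 6e 69 is 6 bytes ≤ B = 7; zero-pad to 7 bytes: K' = 64 76 6f 73 6e 69 00.
K' ⊕ ipad = 52 40 59 45 58 5f 36.  K' ⊕ opad = 38 2a 33 2f 32 35 5c.
Inner input = (K'⊕ipad) ∥ m = 52 40 59 45 58 5f 36 ∥ d8 66.
Inner hash: sum = 82+64+89+69+88+95+54+216+102 = 859 → 03 5b.
Outer input = (K'⊕opad) ∥ inner = 38 2a 33 2f 32 35 5c ∥ 03 5b.
Outer hash (tag): sum = 56+42+51+47+50+53+92+3+91 = 485 → 01 e5.

01e5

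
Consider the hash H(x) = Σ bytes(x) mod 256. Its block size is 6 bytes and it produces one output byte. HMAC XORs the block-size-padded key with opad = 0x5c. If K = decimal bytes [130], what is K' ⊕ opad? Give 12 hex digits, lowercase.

de5c5c5c5c5c

Key decimal bytes [130] = 82 is 1 byte ≤ B = 6; zero-pad to 6 bytes: K' = 82 00 00 00 00 00.
XOR each byte with 0x5c: 82⊕5c=de, 00⊕5c=5c, 00⊕5c=5c, 00⊕5c=5c, 00⊕5c=5c, 00⊕5c=5c.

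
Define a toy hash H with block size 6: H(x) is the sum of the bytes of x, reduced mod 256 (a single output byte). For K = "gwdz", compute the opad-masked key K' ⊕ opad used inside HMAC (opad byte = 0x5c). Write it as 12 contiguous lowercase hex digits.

Key "gwdz" = 67 77 64 7a is 4 bytes ≤ B = 6; zero-pad to 6 bytes: K' = 67 77 64 7a 00 00.
XOR each byte with 0x5c: 67⊕5c=3b, 77⊕5c=2b, 64⊕5c=38, 7a⊕5c=26, 00⊕5c=5c, 00⊕5c=5c.

3b2b38265c5c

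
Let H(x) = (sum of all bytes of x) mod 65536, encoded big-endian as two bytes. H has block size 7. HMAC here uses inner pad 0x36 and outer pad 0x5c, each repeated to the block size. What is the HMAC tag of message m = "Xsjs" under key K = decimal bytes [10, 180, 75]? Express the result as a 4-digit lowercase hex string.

0383

Key decimal bytes [10, 180, 75] = 0a b4 4b is 3 bytes ≤ B = 7; zero-pad to 7 bytes: K' = 0a b4 4b 00 00 00 00.
K' ⊕ ipad = 3c 82 7d 36 36 36 36.  K' ⊕ opad = 56 e8 17 5c 5c 5c 5c.
Inner input = (K'⊕ipad) ∥ m = 3c 82 7d 36 36 36 36 ∥ 58 73 6a 73.
Inner hash: sum = 60+130+125+54+54+54+54+88+115+106+115 = 955 → 03 bb.
Outer input = (K'⊕opad) ∥ inner = 56 e8 17 5c 5c 5c 5c ∥ 03 bb.
Outer hash (tag): sum = 86+232+23+92+92+92+92+3+187 = 899 → 03 83.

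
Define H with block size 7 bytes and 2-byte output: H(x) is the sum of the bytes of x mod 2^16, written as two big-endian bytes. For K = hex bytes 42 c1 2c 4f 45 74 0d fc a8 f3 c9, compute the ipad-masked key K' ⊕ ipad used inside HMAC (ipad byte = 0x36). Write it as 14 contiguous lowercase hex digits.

Key hex bytes 42 c1 2c 4f 45 74 0d fc a8 f3 c9 is 11 bytes > B = 7, so hash it first: H(key) = 05 a4, then zero-pad to 7 bytes: K' = 05 a4 00 00 00 00 00.
XOR each byte with 0x36: 05⊕36=33, a4⊕36=92, 00⊕36=36, 00⊕36=36, 00⊕36=36, 00⊕36=36, 00⊕36=36.

33923636363636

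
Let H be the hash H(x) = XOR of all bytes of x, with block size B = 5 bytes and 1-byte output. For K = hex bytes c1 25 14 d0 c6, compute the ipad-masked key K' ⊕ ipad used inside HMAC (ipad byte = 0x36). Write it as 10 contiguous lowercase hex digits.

Key hex bytes c1 25 14 d0 c6 is exactly B = 5 bytes: K' = c1 25 14 d0 c6.
XOR each byte with 0x36: c1⊕36=f7, 25⊕36=13, 14⊕36=22, d0⊕36=e6, c6⊕36=f0.

f71322e6f0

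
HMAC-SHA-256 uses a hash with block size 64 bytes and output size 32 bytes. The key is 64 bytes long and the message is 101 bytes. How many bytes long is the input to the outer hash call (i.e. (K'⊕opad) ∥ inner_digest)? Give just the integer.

Key is 64 ≤ 64 bytes, zero-padded: |K'| = 64.
Outer input = (K'⊕opad) ∥ H(inner) → 64 + 32 = 96 bytes.

96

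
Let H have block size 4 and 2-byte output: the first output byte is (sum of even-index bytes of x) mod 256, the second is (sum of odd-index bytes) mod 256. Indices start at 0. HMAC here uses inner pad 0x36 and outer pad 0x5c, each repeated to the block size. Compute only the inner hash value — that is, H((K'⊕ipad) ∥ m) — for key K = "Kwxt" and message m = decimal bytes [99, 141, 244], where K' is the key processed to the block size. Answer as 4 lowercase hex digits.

Key "Kwxt" = 4b 77 78 74 is exactly B = 4 bytes: K' = 4b 77 78 74.
K' ⊕ ipad = 7d 41 4e 42.
Inner input = 7d 41 4e 42 ∥ 63 8d f4.
Inner hash: even-index sum = 546 mod 256 = 34; odd-index sum = 272 mod 256 = 16 → 22 10.

2210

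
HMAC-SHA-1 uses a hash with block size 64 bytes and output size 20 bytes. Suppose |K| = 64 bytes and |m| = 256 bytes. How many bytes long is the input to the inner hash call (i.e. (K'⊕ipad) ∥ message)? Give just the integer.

Key is 64 ≤ 64 bytes, zero-padded: |K'| = 64.
Inner input = (K'⊕ipad) ∥ m → 64 + 256 = 320 bytes.

320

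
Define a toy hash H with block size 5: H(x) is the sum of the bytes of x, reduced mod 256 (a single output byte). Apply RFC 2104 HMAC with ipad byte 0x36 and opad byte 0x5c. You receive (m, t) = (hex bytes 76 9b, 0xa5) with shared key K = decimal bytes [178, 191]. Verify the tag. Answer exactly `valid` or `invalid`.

Key decimal bytes [178, 191] = b2 bf is 2 bytes ≤ B = 5; zero-pad to 5 bytes: K' = b2 bf 00 00 00.
K' ⊕ ipad = 84 89 36 36 36; K' ⊕ opad = ee e3 5c 5c 5c.
Inner hash: sum = 132+137+54+54+54+118+155 = 704; mod 256 = 192 → c0.
Outer hash (recomputed tag): sum = 238+227+92+92+92+192 = 933; mod 256 = 165 → a5.
Recomputed tag = a5; claimed = a5 → match.

valid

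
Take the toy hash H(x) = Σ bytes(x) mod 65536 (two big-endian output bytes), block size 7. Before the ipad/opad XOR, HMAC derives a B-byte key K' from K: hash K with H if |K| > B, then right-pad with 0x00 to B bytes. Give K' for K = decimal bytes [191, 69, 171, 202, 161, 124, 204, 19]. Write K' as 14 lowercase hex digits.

|K| = 8 > B = 7, so first hash the key.
H(K): sum = 191+69+171+202+161+124+204+19 = 1141 → 04 75.
Zero-pad H(K) = 04 75 to 7 bytes: K' = 04 75 00 00 00 00 00.

04750000000000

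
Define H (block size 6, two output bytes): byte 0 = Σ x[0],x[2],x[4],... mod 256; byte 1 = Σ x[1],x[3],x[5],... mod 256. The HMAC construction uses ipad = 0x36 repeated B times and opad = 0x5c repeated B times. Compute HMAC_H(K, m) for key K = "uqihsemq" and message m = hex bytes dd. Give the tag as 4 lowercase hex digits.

Key "uqihsemq" = 75 71 69 68 73 65 6d 71 is 8 bytes > B = 6, so hash it first: H(key) = be af, then zero-pad to 6 bytes: K' = be af 00 00 00 00.
K' ⊕ ipad = 88 99 36 36 36 36.  K' ⊕ opad = e2 f3 5c 5c 5c 5c.
Inner input = (K'⊕ipad) ∥ m = 88 99 36 36 36 36 ∥ dd.
Inner hash: even-index sum = 465 mod 256 = 209; odd-index sum = 261 mod 256 = 5 → d1 05.
Outer input = (K'⊕opad) ∥ inner = e2 f3 5c 5c 5c 5c ∥ d1 05.
Outer hash (tag): even-index sum = 619 mod 256 = 107; odd-index sum = 432 mod 256 = 176 → 6b b0.

6bb0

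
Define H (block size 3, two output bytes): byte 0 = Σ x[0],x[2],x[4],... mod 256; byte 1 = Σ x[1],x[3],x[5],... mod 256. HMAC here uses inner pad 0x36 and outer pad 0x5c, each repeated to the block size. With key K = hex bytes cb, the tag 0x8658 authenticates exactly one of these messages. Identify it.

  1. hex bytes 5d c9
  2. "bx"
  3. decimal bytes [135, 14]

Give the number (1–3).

1

Key hex bytes cb is 1 byte ≤ B = 3; zero-pad to 3 bytes: K' = cb 00 00.
K' ⊕ ipad = fd 36 36; K' ⊕ opad = 97 5c 5c.
m1: inner = H(fd 36 36 5d c9) = fc 93; tag = H(97 5c 5c fc 93) = 8658 ← matches
m2: inner = H(fd 36 36 62 78) = ab 98; tag = H(97 5c 5c ab 98) = 8b07
m3: inner = H(fd 36 36 87 0e) = 41 bd; tag = H(97 5c 5c 41 bd) = b09d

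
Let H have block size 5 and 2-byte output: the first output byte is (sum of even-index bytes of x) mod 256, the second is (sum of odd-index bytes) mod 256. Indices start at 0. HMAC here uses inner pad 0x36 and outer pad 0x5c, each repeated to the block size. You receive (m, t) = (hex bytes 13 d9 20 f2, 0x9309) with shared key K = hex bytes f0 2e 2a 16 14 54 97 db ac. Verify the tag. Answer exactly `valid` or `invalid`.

Key hex bytes f0 2e 2a 16 14 54 97 db ac is 9 bytes > B = 5, so hash it first: H(key) = 71 73, then zero-pad to 5 bytes: K' = 71 73 00 00 00.
K' ⊕ ipad = 47 45 36 36 36; K' ⊕ opad = 2d 2f 5c 5c 5c.
Inner hash: even-index sum = 638 mod 256 = 126; odd-index sum = 174 mod 256 = 174 → 7e ae.
Outer hash (recomputed tag): even-index sum = 403 mod 256 = 147; odd-index sum = 265 mod 256 = 9 → 93 09.
Recomputed tag = 9309; claimed = 9309 → match.

valid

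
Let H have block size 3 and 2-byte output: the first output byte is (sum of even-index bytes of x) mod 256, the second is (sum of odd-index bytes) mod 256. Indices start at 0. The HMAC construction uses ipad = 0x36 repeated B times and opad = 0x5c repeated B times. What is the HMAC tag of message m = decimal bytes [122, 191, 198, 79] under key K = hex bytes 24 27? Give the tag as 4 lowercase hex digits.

25d1

Key hex bytes 24 27 is 2 bytes ≤ B = 3; zero-pad to 3 bytes: K' = 24 27 00.
K' ⊕ ipad = 12 11 36.  K' ⊕ opad = 78 7b 5c.
Inner input = (K'⊕ipad) ∥ m = 12 11 36 ∥ 7a bf c6 4f.
Inner hash: even-index sum = 342 mod 256 = 86; odd-index sum = 337 mod 256 = 81 → 56 51.
Outer input = (K'⊕opad) ∥ inner = 78 7b 5c ∥ 56 51.
Outer hash (tag): even-index sum = 293 mod 256 = 37; odd-index sum = 209 mod 256 = 209 → 25 d1.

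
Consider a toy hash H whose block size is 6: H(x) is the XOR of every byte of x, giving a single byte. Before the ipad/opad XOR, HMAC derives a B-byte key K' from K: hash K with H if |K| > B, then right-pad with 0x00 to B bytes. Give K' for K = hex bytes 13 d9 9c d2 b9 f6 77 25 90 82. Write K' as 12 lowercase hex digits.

8b0000000000

|K| = 10 > B = 6, so first hash the key.
H(K): XOR 13⊕d9⊕9c⊕d2⊕b9⊕f6⊕77⊕25⊕90⊕82 = 8b.
Zero-pad H(K) = 8b to 6 bytes: K' = 8b 00 00 00 00 00.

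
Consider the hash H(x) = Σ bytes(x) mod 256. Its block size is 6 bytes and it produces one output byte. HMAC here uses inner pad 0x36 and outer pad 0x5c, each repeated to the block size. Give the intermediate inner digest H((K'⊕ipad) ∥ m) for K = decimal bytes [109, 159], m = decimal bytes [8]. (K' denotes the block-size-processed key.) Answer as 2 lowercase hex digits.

Key decimal bytes [109, 159] = 6d 9f is 2 bytes ≤ B = 6; zero-pad to 6 bytes: K' = 6d 9f 00 00 00 00.
K' ⊕ ipad = 5b a9 36 36 36 36.
Inner input = 5b a9 36 36 36 36 ∥ 08.
Inner hash: sum = 91+169+54+54+54+54+8 = 484; mod 256 = 228 → e4.

e4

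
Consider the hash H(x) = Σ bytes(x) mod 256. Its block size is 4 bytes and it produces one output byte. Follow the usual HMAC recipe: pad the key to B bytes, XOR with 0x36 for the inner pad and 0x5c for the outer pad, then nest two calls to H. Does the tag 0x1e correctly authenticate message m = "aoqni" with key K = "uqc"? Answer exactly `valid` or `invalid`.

Key "uqc" = 75 71 63 is 3 bytes ≤ B = 4; zero-pad to 4 bytes: K' = 75 71 63 00.
K' ⊕ ipad = 43 47 55 36; K' ⊕ opad = 29 2d 3f 5c.
Inner hash: sum = 67+71+85+54+97+111+113+110+105 = 813; mod 256 = 45 → 2d.
Outer hash (recomputed tag): sum = 41+45+63+92+45 = 286; mod 256 = 30 → 1e.
Recomputed tag = 1e; claimed = 1e → match.

valid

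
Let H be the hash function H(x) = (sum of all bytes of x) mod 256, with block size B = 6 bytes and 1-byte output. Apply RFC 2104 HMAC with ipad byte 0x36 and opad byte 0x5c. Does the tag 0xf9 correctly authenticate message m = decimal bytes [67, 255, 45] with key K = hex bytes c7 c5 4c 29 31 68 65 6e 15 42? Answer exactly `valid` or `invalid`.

Key hex bytes c7 c5 4c 29 31 68 65 6e 15 42 is 10 bytes > B = 6, so hash it first: H(key) = c4, then zero-pad to 6 bytes: K' = c4 00 00 00 00 00.
K' ⊕ ipad = f2 36 36 36 36 36; K' ⊕ opad = 98 5c 5c 5c 5c 5c.
Inner hash: sum = 242+54+54+54+54+54+67+255+45 = 879; mod 256 = 111 → 6f.
Outer hash (recomputed tag): sum = 152+92+92+92+92+92+111 = 723; mod 256 = 211 → d3.
Recomputed tag = d3; claimed = f9 → mismatch.

invalid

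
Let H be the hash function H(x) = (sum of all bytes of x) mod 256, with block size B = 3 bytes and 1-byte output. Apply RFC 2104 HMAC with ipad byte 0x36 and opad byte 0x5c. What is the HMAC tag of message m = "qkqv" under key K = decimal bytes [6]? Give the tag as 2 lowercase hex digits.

71

Key decimal bytes [6] = 06 is 1 byte ≤ B = 3; zero-pad to 3 bytes: K' = 06 00 00.
K' ⊕ ipad = 30 36 36.  K' ⊕ opad = 5a 5c 5c.
Inner input = (K'⊕ipad) ∥ m = 30 36 36 ∥ 71 6b 71 76.
Inner hash: sum = 48+54+54+113+107+113+118 = 607; mod 256 = 95 → 5f.
Outer input = (K'⊕opad) ∥ inner = 5a 5c 5c ∥ 5f.
Outer hash (tag): sum = 90+92+92+95 = 369; mod 256 = 113 → 71.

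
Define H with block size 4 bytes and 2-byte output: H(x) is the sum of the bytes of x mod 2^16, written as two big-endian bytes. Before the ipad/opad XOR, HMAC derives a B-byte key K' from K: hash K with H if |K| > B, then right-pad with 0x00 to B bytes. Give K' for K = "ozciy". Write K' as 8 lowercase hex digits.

022e0000

|K| = 5 > B = 4, so first hash the key.
H(K): sum = 111+122+99+105+121 = 558 → 02 2e.
Zero-pad H(K) = 02 2e to 4 bytes: K' = 02 2e 00 00.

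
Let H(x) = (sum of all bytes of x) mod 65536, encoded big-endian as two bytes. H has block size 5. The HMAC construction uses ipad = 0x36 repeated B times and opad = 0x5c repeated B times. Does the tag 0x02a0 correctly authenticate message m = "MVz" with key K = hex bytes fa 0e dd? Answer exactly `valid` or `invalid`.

invalid

Key hex bytes fa 0e dd is 3 bytes ≤ B = 5; zero-pad to 5 bytes: K' = fa 0e dd 00 00.
K' ⊕ ipad = cc 38 eb 36 36; K' ⊕ opad = a6 52 81 5c 5c.
Inner hash: sum = 204+56+235+54+54+77+86+122 = 888 → 03 78.
Outer hash (recomputed tag): sum = 166+82+129+92+92+3+120 = 684 → 02 ac.
Recomputed tag = 02ac; claimed = 02a0 → mismatch.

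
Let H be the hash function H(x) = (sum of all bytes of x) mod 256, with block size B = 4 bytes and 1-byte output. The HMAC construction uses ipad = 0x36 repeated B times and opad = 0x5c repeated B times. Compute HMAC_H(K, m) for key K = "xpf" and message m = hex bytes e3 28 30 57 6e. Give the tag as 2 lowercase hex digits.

00

Key "xpf" = 78 70 66 is 3 bytes ≤ B = 4; zero-pad to 4 bytes: K' = 78 70 66 00.
K' ⊕ ipad = 4e 46 50 36.  K' ⊕ opad = 24 2c 3a 5c.
Inner input = (K'⊕ipad) ∥ m = 4e 46 50 36 ∥ e3 28 30 57 6e.
Inner hash: sum = 78+70+80+54+227+40+48+87+110 = 794; mod 256 = 26 → 1a.
Outer input = (K'⊕opad) ∥ inner = 24 2c 3a 5c ∥ 1a.
Outer hash (tag): sum = 36+44+58+92+26 = 256; mod 256 = 0 → 00.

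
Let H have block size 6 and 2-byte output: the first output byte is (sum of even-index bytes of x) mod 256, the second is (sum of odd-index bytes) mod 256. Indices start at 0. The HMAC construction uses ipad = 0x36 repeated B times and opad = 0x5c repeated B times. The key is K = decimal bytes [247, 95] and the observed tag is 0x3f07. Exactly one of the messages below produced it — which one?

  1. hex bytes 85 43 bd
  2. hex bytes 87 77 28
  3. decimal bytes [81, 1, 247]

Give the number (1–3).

2

Key decimal bytes [247, 95] = f7 5f is 2 bytes ≤ B = 6; zero-pad to 6 bytes: K' = f7 5f 00 00 00 00.
K' ⊕ ipad = c1 69 36 36 36 36; K' ⊕ opad = ab 03 5c 5c 5c 5c.
m1: inner = H(c1 69 36 36 36 36 85 43 bd) = 6f 18; tag = H(ab 03 5c 5c 5c 5c 6f 18) = d2d3
m2: inner = H(c1 69 36 36 36 36 87 77 28) = dc 4c; tag = H(ab 03 5c 5c 5c 5c dc 4c) = 3f07 ← matches
m3: inner = H(c1 69 36 36 36 36 51 01 f7) = 75 d6; tag = H(ab 03 5c 5c 5c 5c 75 d6) = d891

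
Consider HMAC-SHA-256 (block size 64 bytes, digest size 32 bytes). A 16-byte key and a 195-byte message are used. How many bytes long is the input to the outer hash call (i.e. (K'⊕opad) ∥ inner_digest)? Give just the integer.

Key is 16 ≤ 64 bytes, zero-padded: |K'| = 64.
Outer input = (K'⊕opad) ∥ H(inner) → 64 + 32 = 96 bytes.

96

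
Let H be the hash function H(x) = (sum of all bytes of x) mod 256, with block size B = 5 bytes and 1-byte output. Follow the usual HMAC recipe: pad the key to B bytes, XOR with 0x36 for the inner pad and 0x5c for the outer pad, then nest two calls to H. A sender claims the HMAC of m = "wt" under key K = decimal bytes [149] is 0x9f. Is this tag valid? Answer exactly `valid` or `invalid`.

valid

Key decimal bytes [149] = 95 is 1 byte ≤ B = 5; zero-pad to 5 bytes: K' = 95 00 00 00 00.
K' ⊕ ipad = a3 36 36 36 36; K' ⊕ opad = c9 5c 5c 5c 5c.
Inner hash: sum = 163+54+54+54+54+119+116 = 614; mod 256 = 102 → 66.
Outer hash (recomputed tag): sum = 201+92+92+92+92+102 = 671; mod 256 = 159 → 9f.
Recomputed tag = 9f; claimed = 9f → match.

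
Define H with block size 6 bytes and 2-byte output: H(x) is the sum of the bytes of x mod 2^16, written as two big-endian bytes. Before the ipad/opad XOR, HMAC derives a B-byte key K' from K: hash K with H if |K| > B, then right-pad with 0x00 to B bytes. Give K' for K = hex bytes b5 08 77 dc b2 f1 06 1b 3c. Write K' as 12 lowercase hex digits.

|K| = 9 > B = 6, so first hash the key.
H(K): sum = 181+8+119+220+178+241+6+27+60 = 1040 → 04 10.
Zero-pad H(K) = 04 10 to 6 bytes: K' = 04 10 00 00 00 00.

041000000000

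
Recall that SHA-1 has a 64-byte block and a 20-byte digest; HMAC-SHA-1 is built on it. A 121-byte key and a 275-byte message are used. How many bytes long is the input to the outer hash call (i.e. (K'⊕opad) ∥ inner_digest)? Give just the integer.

84

Key is 121 > 64 bytes, so it is hashed to 20 bytes then zero-padded to 64: |K'| = 64.
Outer input = (K'⊕opad) ∥ H(inner) → 64 + 20 = 84 bytes.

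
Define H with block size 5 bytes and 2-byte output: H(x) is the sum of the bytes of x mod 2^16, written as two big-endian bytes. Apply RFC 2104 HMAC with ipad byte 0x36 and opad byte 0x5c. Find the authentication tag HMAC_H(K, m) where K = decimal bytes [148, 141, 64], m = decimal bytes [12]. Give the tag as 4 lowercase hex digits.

02ba

Key decimal bytes [148, 141, 64] = 94 8d 40 is 3 bytes ≤ B = 5; zero-pad to 5 bytes: K' = 94 8d 40 00 00.
K' ⊕ ipad = a2 bb 76 36 36.  K' ⊕ opad = c8 d1 1c 5c 5c.
Inner input = (K'⊕ipad) ∥ m = a2 bb 76 36 36 ∥ 0c.
Inner hash: sum = 162+187+118+54+54+12 = 587 → 02 4b.
Outer input = (K'⊕opad) ∥ inner = c8 d1 1c 5c 5c ∥ 02 4b.
Outer hash (tag): sum = 200+209+28+92+92+2+75 = 698 → 02 ba.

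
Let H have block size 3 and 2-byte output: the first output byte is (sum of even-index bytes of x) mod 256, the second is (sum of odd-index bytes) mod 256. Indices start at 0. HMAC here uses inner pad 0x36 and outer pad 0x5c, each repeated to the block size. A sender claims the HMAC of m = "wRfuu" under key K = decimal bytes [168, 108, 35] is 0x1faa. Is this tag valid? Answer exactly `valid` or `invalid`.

valid

Key decimal bytes [168, 108, 35] = a8 6c 23 is exactly B = 3 bytes: K' = a8 6c 23.
K' ⊕ ipad = 9e 5a 15; K' ⊕ opad = f4 30 7f.
Inner hash: even-index sum = 378 mod 256 = 122; odd-index sum = 428 mod 256 = 172 → 7a ac.
Outer hash (recomputed tag): even-index sum = 543 mod 256 = 31; odd-index sum = 170 mod 256 = 170 → 1f aa.
Recomputed tag = 1faa; claimed = 1faa → match.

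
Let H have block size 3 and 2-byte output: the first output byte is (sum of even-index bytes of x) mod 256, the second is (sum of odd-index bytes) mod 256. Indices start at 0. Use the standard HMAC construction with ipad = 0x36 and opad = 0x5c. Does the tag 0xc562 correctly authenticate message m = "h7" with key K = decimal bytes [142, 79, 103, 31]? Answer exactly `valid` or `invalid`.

Key decimal bytes [142, 79, 103, 31] = 8e 4f 67 1f is 4 bytes > B = 3, so hash it first: H(key) = f5 6e, then zero-pad to 3 bytes: K' = f5 6e 00.
K' ⊕ ipad = c3 58 36; K' ⊕ opad = a9 32 5c.
Inner hash: even-index sum = 304 mod 256 = 48; odd-index sum = 192 mod 256 = 192 → 30 c0.
Outer hash (recomputed tag): even-index sum = 453 mod 256 = 197; odd-index sum = 98 mod 256 = 98 → c5 62.
Recomputed tag = c562; claimed = c562 → match.

valid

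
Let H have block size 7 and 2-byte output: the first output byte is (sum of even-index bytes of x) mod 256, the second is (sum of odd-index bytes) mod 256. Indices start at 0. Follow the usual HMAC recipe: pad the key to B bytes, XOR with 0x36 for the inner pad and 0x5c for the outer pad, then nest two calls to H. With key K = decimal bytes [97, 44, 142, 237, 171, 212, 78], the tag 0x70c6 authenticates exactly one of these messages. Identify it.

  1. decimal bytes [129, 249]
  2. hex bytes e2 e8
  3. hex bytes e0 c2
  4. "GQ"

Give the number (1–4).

1

Key decimal bytes [97, 44, 142, 237, 171, 212, 78] = 61 2c 8e ed ab d4 4e is exactly B = 7 bytes: K' = 61 2c 8e ed ab d4 4e.
K' ⊕ ipad = 57 1a b8 db 9d e2 78; K' ⊕ opad = 3d 70 d2 b1 f7 88 12.
m1: inner = H(57 1a b8 db 9d e2 78 81 f9) = 1d 58; tag = H(3d 70 d2 b1 f7 88 12 1d 58) = 70c6 ← matches
m2: inner = H(57 1a b8 db 9d e2 78 e2 e8) = 0c b9; tag = H(3d 70 d2 b1 f7 88 12 0c b9) = d1b5
m3: inner = H(57 1a b8 db 9d e2 78 e0 c2) = e6 b7; tag = H(3d 70 d2 b1 f7 88 12 e6 b7) = cf8f
m4: inner = H(57 1a b8 db 9d e2 78 47 51) = 75 1e; tag = H(3d 70 d2 b1 f7 88 12 75 1e) = 361e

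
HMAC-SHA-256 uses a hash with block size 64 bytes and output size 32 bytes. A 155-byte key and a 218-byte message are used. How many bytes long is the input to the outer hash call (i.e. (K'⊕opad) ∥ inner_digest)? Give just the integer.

Key is 155 > 64 bytes, so it is hashed to 32 bytes then zero-padded to 64: |K'| = 64.
Outer input = (K'⊕opad) ∥ H(inner) → 64 + 32 = 96 bytes.

96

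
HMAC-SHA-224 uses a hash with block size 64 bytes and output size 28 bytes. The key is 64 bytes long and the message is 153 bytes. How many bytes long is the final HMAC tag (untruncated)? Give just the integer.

28

The tag is one SHA-224 digest: 28 bytes.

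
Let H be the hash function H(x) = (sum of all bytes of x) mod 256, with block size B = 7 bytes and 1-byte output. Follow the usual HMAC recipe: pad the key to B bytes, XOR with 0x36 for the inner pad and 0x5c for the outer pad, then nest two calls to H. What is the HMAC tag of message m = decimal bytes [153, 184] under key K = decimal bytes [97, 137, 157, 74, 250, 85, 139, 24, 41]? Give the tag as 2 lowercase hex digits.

47

Key decimal bytes [97, 137, 157, 74, 250, 85, 139, 24, 41] = 61 89 9d 4a fa 55 8b 18 29 is 9 bytes > B = 7, so hash it first: H(key) = ec, then zero-pad to 7 bytes: K' = ec 00 00 00 00 00 00.
K' ⊕ ipad = da 36 36 36 36 36 36.  K' ⊕ opad = b0 5c 5c 5c 5c 5c 5c.
Inner input = (K'⊕ipad) ∥ m = da 36 36 36 36 36 36 ∥ 99 b8.
Inner hash: sum = 218+54+54+54+54+54+54+153+184 = 879; mod 256 = 111 → 6f.
Outer input = (K'⊕opad) ∥ inner = b0 5c 5c 5c 5c 5c 5c ∥ 6f.
Outer hash (tag): sum = 176+92+92+92+92+92+92+111 = 839; mod 256 = 71 → 47.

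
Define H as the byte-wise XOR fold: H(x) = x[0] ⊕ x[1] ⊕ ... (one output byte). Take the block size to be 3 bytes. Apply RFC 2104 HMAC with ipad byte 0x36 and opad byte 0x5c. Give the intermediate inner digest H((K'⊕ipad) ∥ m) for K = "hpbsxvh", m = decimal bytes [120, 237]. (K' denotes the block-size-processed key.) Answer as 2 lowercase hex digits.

cc

Key "hpbsxvh" = 68 70 62 73 78 76 68 is 7 bytes > B = 3, so hash it first: H(key) = 6f, then zero-pad to 3 bytes: K' = 6f 00 00.
K' ⊕ ipad = 59 36 36.
Inner input = 59 36 36 ∥ 78 ed.
Inner hash: XOR 59⊕36⊕36⊕78⊕ed = cc.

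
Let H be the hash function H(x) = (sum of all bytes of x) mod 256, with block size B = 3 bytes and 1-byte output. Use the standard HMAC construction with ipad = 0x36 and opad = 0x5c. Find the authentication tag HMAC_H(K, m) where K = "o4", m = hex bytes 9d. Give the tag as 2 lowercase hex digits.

25

Key "o4" = 6f 34 is 2 bytes ≤ B = 3; zero-pad to 3 bytes: K' = 6f 34 00.
K' ⊕ ipad = 59 02 36.  K' ⊕ opad = 33 68 5c.
Inner input = (K'⊕ipad) ∥ m = 59 02 36 ∥ 9d.
Inner hash: sum = 89+2+54+157 = 302; mod 256 = 46 → 2e.
Outer input = (K'⊕opad) ∥ inner = 33 68 5c ∥ 2e.
Outer hash (tag): sum = 51+104+92+46 = 293; mod 256 = 37 → 25.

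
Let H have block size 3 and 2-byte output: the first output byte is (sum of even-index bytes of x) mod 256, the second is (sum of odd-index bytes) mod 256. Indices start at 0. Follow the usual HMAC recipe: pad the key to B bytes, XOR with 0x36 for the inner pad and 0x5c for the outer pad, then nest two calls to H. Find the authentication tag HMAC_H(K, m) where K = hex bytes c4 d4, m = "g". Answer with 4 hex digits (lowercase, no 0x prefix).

3db0

Key hex bytes c4 d4 is 2 bytes ≤ B = 3; zero-pad to 3 bytes: K' = c4 d4 00.
K' ⊕ ipad = f2 e2 36.  K' ⊕ opad = 98 88 5c.
Inner input = (K'⊕ipad) ∥ m = f2 e2 36 ∥ 67.
Inner hash: even-index sum = 296 mod 256 = 40; odd-index sum = 329 mod 256 = 73 → 28 49.
Outer input = (K'⊕opad) ∥ inner = 98 88 5c ∥ 28 49.
Outer hash (tag): even-index sum = 317 mod 256 = 61; odd-index sum = 176 mod 256 = 176 → 3d b0.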